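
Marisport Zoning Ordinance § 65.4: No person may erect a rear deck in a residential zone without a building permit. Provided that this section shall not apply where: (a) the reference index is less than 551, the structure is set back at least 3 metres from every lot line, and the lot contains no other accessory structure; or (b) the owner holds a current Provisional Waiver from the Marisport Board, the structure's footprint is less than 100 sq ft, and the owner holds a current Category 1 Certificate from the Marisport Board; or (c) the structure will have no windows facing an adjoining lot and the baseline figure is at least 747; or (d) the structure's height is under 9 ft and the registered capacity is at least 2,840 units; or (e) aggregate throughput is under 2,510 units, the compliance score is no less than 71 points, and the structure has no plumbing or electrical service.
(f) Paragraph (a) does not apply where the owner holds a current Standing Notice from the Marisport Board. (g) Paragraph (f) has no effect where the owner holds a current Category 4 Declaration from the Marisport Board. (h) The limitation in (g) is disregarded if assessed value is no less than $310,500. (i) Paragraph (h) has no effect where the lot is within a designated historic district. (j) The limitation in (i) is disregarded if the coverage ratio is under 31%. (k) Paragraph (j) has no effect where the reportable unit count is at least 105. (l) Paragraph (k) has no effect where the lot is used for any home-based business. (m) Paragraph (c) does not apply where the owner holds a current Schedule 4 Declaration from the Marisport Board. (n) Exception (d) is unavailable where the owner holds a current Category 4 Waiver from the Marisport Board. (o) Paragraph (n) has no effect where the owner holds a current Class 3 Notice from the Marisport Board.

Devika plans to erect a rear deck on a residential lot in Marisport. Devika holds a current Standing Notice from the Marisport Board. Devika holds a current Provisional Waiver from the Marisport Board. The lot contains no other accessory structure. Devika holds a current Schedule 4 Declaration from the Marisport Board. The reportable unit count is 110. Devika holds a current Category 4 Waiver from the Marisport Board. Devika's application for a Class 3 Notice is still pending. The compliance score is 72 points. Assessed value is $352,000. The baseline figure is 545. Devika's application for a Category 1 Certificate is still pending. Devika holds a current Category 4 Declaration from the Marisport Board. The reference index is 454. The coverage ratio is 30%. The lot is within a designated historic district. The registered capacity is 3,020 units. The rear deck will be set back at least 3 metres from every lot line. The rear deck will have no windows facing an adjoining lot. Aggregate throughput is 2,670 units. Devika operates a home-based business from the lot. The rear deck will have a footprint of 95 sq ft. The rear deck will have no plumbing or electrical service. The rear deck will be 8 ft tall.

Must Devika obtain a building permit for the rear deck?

All of (a)'s requirements are met (the reference index is 454, less than the 551 limit; the setback is at least 3 m on every side; the lot has no other accessory structure). However, paragraphs (f)–(l) must be considered: (f) operates against (a): a current Standing Notice is held. (g) applies (a current Category 4 Declaration is held), but is overridden by (h): (h) operates against (g): assessed value is $352,000, meeting the $310,500 threshold. (i) would limit (h) — the lot is in a historic district — but (j) sets (i) aside: (j) operates — the coverage ratio is 30%, under the 31% limit. (k) would limit (j) — the reportable unit count is 110, meeting the 105 threshold — but (l) sets (k) aside: (l) operates — a home-based business operates on the lot. (a) is therefore removed.
Exception (b) fails — no current Category 1 Certificate is held.
Exception (c) does not apply: the baseline figure is 545, short of 747.
Exception (d): the structure's height is 8 ft, under the 9 ft limit; the registered capacity is 3,020 units, meeting the 2,840 units threshold — every condition holds. However, paragraphs (n)–(o) must be considered: (n) is engaged — a current Category 4 Waiver is held. (o) does not operate here (the Class 3 Notice is not current), so (n) stands. So (d) is unavailable.
Exception (e) does not apply: aggregate throughput is 2,670 units, not under 2,510 units.
No exception applies. The general rule governs.

Yes — Devika must obtain a building permit.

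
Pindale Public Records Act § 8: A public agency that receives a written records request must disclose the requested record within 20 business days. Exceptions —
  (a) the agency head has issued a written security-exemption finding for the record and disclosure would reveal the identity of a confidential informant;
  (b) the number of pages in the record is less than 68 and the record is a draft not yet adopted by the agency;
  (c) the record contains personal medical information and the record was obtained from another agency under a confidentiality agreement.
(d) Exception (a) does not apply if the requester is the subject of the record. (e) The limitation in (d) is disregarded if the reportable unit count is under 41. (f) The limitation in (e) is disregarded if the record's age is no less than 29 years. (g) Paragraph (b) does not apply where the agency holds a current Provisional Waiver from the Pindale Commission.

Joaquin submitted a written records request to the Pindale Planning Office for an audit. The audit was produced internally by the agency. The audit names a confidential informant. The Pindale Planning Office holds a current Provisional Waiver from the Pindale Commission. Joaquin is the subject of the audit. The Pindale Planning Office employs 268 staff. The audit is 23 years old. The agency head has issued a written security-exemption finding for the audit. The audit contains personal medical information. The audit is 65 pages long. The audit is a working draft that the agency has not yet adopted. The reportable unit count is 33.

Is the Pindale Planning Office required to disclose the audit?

No — exception (a) applies; the Pindale Planning Office is not required to disclose the audit.

All of (a)'s requirements are met (a written security-exemption finding has been issued; the audit names a confidential informant). Under paragraphs (d)–(f): (d) applies (Joaquin is the subject of the audit), but is overridden by (e): (e) is engaged — the reportable unit count is 33, under the 41 limit. (f), which would lift (e), is not triggered — the record's age is 23 years, short of 29 years. So (a) applies.
All of (b)'s requirements are met (the number of pages in the record is 65, less than the 68 limit; the audit is an unadopted draft). But: (g) applies — a current Provisional Waiver is held. (b) is therefore removed.
Exception (c) fails — the audit was produced internally.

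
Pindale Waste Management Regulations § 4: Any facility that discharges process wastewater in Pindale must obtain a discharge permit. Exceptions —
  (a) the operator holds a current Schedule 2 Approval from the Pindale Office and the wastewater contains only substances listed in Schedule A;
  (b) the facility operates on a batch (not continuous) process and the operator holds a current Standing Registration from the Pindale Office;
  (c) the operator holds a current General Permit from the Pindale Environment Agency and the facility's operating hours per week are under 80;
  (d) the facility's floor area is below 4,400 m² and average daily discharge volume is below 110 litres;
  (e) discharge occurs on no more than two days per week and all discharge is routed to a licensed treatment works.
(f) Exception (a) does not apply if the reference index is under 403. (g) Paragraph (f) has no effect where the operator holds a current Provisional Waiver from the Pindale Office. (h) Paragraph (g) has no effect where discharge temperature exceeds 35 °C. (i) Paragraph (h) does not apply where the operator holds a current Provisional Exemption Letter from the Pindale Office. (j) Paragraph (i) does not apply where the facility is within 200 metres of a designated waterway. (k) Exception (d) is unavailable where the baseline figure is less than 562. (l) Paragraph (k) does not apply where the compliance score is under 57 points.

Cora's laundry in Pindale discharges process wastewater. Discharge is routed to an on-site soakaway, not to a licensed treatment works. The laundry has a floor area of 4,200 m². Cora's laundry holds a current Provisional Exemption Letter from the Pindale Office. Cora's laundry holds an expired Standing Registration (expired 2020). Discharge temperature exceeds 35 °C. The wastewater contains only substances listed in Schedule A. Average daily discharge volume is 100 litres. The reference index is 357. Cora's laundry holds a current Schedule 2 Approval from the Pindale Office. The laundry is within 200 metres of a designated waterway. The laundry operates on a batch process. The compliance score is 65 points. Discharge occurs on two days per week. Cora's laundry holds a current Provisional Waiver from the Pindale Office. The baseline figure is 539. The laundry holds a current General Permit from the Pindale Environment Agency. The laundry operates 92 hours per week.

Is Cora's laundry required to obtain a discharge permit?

Exception (a) is satisfied on its face — a current Schedule 2 Approval is held; the wastewater is Schedule-A-only. Turning to paragraphs (f)–(j): (f) operates against (a): the reference index is 357, under the 403 limit. (g) is triggered (a current Provisional Waiver is held), but is displaced by (h): (h) is engaged — discharge temperature exceeds 35 °C. (i) would limit (h) — a current Provisional Exemption Letter is held — but (j) sets (i) aside: (j) operates against (i): the laundry is within 200 m of a designated waterway. Exception (a) does not apply.
Exception (b) fails — no current Standing Registration is held.
Exception (c) does not apply: the facility's operating hours per week are 92, not under 80.
Exception (d) is satisfied on its face — the facility's floor area is 4,200 m², below the 4,400 m² limit; average daily discharge volume is 100 litres, below the 110 litres limit. However, paragraphs (k)–(l) must be considered: (k) is engaged — the baseline figure is 539, less than the 562 limit. (l), which would lift (k), is inapplicable — the compliance score is 65 points, not under 57 points. Exception (d) does not apply.
Exception (e) requires that all discharge is routed to a licensed treatment works; but discharge is not routed to a licensed treatment works, so (e) is unavailable.
None of the exceptions is available; § 4 applies in full.

Yes — Cora's laundry must obtain a discharge permit.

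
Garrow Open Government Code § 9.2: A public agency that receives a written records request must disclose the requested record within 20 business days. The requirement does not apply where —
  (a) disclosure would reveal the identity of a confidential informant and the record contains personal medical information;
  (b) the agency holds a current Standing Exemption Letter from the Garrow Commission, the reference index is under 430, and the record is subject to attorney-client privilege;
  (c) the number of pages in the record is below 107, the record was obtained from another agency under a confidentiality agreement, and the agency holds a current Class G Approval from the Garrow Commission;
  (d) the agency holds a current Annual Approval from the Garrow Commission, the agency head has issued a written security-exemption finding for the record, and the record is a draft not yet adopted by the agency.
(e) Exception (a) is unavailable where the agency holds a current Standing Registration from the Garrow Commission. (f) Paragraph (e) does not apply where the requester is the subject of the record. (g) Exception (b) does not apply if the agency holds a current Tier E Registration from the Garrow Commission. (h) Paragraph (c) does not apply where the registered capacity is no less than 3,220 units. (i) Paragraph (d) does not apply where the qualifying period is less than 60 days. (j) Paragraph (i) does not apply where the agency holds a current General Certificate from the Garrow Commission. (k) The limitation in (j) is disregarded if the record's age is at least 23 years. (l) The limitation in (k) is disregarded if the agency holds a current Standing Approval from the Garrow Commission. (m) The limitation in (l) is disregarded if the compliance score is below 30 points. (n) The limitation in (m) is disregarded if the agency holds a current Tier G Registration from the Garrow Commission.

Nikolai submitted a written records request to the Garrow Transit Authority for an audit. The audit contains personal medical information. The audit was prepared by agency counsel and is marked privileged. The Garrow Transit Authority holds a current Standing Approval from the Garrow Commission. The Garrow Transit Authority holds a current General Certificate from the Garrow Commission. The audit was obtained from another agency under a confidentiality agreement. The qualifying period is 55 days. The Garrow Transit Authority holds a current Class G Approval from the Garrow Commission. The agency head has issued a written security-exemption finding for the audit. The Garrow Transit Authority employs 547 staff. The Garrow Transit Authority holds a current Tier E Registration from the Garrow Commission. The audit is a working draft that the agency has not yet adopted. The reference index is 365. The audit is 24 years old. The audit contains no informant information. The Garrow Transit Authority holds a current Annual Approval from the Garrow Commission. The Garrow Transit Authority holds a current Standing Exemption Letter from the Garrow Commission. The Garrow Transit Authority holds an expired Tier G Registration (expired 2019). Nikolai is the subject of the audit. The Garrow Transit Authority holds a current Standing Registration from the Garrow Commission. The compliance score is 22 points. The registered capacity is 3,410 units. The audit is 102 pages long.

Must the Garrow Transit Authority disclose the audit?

Exception (a) does not apply: the audit contains no informant information.
Exception (b) is satisfied on its face — a current Standing Exemption Letter is held; the reference index is 365, under the 430 limit; the audit is privileged. However, paragraph (g) must be considered: (g) applies — a current Tier E Registration is held. Exception (b) does not apply.
Exception (c): the number of pages in the record is 102, below the 107 limit; the audit was obtained under a confidentiality agreement; a current Class G Approval is held — every condition holds. However, paragraph (h) must be considered: (h) is triggered — the registered capacity is 3,410 units, meeting the 3,220 units threshold. So (c) is unavailable.
Exception (d) is satisfied on its face — a current Annual Approval is held; a written security-exemption finding has been issued; the audit is an unadopted draft. Turning to paragraphs (i)–(n): (i) operates against (d): the qualifying period is 55 days, less than the 60 days limit. (j) is engaged (a current General Certificate is held), but yields to (k): (k) is triggered — the record's age is 24 years, meeting the 23 years threshold. (l) is triggered (a current Standing Approval is held), but is overridden by (m): (m) is engaged — the compliance score is 22 points, below the 30 points limit. (n) is not triggered (the Tier G Registration is not current), so (m) stands. (d) is therefore removed.
No exception displaces § 9.2.

Yes — the Garrow Transit Authority must disclose the audit.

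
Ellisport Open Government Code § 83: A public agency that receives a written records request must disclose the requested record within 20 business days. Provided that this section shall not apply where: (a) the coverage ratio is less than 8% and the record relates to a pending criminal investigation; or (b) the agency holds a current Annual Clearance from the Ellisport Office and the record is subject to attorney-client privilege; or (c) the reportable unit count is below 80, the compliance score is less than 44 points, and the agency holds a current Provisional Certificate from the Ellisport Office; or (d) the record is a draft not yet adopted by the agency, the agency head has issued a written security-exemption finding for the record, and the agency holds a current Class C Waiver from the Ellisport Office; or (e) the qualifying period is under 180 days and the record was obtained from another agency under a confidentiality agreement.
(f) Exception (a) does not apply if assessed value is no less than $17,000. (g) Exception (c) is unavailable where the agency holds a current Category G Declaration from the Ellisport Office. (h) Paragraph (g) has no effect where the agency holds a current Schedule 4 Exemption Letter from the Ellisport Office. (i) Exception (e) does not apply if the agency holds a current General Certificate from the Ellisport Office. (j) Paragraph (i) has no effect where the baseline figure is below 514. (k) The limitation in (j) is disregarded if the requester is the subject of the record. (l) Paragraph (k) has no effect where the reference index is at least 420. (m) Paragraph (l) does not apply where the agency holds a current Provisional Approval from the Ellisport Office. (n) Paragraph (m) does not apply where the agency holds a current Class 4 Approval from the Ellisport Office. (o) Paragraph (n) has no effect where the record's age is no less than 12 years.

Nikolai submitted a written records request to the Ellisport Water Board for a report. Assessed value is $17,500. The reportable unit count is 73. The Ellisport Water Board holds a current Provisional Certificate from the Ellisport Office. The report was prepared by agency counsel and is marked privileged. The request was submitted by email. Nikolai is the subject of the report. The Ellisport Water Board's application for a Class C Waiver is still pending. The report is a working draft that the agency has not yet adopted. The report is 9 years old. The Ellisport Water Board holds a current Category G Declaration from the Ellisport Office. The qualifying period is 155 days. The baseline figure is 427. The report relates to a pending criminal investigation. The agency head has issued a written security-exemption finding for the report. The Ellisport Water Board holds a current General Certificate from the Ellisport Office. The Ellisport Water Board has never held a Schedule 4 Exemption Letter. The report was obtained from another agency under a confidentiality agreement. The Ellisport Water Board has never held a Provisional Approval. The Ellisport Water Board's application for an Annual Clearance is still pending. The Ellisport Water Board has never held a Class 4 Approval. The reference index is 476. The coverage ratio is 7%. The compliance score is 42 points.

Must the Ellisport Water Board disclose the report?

Exception (a): the coverage ratio is 7%, less than the 8% limit; the report relates to a pending investigation — every condition holds. But applying paragraph (f): (f) operates against (a): assessed value is $17,500, meeting the $17,000 threshold. So (a) is unavailable.
Exception (b) fails — there is no Annual Clearance in force.
Exception (c) is satisfied on its face — the reportable unit count is 73, below the 80 limit; the compliance score is 42 points, less than the 44 points limit; a current Provisional Certificate is held. But applying paragraphs (g)–(h): (g) operates — a current Category G Declaration is held. (h), which would lift (g), does not operate here — there is no Schedule 4 Exemption Letter in force. Exception (c) does not apply.
Exception (d) fails — the Class C Waiver is not current.
Exception (e)'s conditions are all satisfied: the qualifying period is 155 days, under the 180 days limit; the report was obtained under a confidentiality agreement. Applying paragraphs (i)–(o): (i) operates (a current General Certificate is held), but is displaced by (j): (j) applies — the baseline figure is 427, below the 514 limit. (k) operates (Nikolai is the subject of the report), but is set aside by (l): (l) applies — the reference index is 476, meeting the 420 threshold. (m), which would lift (l), is inapplicable — the Provisional Approval is not current. So (e) applies.

No — exception (e) applies; the Ellisport Water Board is not required to disclose the report.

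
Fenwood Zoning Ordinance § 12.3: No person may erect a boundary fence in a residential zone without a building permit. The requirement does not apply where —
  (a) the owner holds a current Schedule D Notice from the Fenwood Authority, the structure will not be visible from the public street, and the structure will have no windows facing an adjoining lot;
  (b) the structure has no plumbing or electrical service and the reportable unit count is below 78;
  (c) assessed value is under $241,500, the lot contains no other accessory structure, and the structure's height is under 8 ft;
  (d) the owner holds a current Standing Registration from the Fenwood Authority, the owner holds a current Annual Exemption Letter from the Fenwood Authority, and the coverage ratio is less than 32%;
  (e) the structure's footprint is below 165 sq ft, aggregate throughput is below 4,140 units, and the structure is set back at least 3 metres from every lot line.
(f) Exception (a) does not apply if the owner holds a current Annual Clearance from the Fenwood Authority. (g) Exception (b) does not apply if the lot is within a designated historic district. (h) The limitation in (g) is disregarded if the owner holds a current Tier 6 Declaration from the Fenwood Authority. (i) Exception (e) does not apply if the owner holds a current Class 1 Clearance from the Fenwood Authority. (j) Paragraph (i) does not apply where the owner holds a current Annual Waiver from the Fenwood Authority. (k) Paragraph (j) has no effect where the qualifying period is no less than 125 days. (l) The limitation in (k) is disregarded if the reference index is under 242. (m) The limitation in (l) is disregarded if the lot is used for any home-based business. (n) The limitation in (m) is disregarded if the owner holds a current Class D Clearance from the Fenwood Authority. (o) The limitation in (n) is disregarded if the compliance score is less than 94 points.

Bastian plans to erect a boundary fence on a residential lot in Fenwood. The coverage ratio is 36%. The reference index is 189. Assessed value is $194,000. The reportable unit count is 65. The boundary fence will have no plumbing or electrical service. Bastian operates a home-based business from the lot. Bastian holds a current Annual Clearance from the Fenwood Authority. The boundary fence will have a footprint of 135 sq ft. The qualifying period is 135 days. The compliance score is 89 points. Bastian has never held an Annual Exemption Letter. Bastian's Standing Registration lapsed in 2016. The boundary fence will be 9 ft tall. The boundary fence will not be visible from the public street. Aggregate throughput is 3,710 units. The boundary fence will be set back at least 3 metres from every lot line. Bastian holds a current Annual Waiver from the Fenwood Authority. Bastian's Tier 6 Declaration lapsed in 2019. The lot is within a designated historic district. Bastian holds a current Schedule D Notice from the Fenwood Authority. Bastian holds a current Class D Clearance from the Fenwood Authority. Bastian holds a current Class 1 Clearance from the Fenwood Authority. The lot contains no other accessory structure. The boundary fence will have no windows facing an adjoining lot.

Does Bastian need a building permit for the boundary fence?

Yes — Bastian must obtain a building permit.

Exception (a)'s conditions are all satisfied: a current Schedule D Notice is held; the structure will not be visible from the street; no windows face an adjoining lot. But: (f) operates against (a): a current Annual Clearance is held. So (a) is unavailable.
Exception (b) is satisfied on its face — there is no plumbing or electrical service; the reportable unit count is 65, below the 78 limit. Turning to paragraphs (g)–(h): (g) is engaged — the lot is in a historic district. (h), which would lift (g), is not triggered — the Tier 6 Declaration is not current. Exception (b) does not apply.
Exception (c) fails — the structure's height is 9 ft, not under 8 ft.
Exception (d) requires that the owner holds a current Standing Registration from the Fenwood Authority; but there is no Standing Registration in force, so (d) is unavailable.
Exception (e): the structure's footprint is 135 sq ft, below the 165 sq ft limit; aggregate throughput is 3,710 units, below the 4,140 units limit; the setback is at least 3 m on every side — every condition holds. But: (i) is triggered — a current Class 1 Clearance is held. (j) would limit (i) — a current Annual Waiver is held — but (k) sets (j) aside: (k) is engaged — the qualifying period is 135 days, meeting the 125 days threshold. (l) applies (the reference index is 189, under the 242 limit), but is set aside by (m): (m) operates against (l): a home-based business operates on the lot. (n) would limit (m) — a current Class D Clearance is held — but (o) sets (n) aside: (o) operates against (n): the compliance score is 89 points, less than the 94 points limit. (e) is therefore removed.
No exception displaces § 12.3.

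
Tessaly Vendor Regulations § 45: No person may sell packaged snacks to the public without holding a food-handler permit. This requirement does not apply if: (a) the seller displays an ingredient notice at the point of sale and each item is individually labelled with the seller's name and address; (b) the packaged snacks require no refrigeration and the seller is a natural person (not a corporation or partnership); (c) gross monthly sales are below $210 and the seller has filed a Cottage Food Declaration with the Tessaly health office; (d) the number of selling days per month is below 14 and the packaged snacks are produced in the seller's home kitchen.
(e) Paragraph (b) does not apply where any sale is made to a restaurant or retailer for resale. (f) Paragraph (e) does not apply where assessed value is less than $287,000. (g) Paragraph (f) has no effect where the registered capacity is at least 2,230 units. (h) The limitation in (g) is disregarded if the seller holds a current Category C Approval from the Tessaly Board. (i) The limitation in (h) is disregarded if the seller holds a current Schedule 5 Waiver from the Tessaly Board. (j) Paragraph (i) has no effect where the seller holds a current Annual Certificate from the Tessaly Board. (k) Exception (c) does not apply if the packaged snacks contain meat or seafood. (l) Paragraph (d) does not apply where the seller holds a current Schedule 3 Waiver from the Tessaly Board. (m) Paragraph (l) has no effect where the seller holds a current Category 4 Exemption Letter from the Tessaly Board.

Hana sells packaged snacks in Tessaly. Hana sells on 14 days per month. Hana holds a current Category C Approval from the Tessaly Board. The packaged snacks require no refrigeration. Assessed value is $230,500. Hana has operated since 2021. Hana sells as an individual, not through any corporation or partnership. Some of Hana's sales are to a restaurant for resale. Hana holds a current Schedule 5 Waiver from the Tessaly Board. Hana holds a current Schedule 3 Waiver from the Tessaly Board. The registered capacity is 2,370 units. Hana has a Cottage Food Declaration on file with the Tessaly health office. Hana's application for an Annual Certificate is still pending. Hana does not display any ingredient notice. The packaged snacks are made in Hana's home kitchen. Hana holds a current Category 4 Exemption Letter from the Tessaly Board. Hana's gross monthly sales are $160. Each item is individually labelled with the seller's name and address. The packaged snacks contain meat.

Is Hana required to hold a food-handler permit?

Exception (a) fails — no ingredient notice is displayed.
All of (b)'s requirements are met (the packaged snacks are shelf-stable; the seller is a natural person). But applying paragraphs (e)–(j): (e) operates against (b): some sales are to a restaurant for resale. (f) is triggered (assessed value is $230,500, less than the $287,000 limit), but yields to (g): (g) applies — the registered capacity is 2,370 units, meeting the 2,230 units threshold. (h) is triggered (a current Category C Approval is held), but is displaced by (i): (i) operates — a current Schedule 5 Waiver is held. (j), which would lift (i), is inapplicable — the Annual Certificate is not current. So (b) is unavailable.
Exception (c) is satisfied on its face — gross monthly sales are $160, below the $210 limit; a Cottage Food Declaration is on file. But: (k) operates — the packaged snacks contain meat. (c) is therefore removed.
Exception (d) does not apply: the number of selling days per month is 14, not below 14.
No exception applies. The general rule governs.

Yes — Hana must hold a food-handler permit.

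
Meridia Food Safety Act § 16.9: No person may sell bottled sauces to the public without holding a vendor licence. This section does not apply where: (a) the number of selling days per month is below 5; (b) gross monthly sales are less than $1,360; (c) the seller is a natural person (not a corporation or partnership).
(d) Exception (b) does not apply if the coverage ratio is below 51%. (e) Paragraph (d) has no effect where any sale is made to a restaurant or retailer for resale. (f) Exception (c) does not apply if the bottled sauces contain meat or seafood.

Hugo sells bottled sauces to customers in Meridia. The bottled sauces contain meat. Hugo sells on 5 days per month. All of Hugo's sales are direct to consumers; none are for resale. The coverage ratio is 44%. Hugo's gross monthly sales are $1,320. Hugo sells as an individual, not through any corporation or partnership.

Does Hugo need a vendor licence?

Yes — Hugo must hold a vendor licence.

Exception (a) requires that the number of selling days per month is below 5; but the number of selling days per month is 5, not below 5, so (a) is unavailable.
Exception (b): gross monthly sales are $1,320, less than the $1,360 limit — every condition holds. Turning to paragraphs (d)–(e): (d) is engaged — the coverage ratio is 44%, below the 51% limit. (e), which would lift (d), is inapplicable — no sales are for resale. So (b) is unavailable.
Exception (c): the seller is a natural person — every condition holds. Turning to paragraph (f): (f) is triggered — the bottled sauces contain meat. Exception (c) does not apply.
No exception displaces § 16.9.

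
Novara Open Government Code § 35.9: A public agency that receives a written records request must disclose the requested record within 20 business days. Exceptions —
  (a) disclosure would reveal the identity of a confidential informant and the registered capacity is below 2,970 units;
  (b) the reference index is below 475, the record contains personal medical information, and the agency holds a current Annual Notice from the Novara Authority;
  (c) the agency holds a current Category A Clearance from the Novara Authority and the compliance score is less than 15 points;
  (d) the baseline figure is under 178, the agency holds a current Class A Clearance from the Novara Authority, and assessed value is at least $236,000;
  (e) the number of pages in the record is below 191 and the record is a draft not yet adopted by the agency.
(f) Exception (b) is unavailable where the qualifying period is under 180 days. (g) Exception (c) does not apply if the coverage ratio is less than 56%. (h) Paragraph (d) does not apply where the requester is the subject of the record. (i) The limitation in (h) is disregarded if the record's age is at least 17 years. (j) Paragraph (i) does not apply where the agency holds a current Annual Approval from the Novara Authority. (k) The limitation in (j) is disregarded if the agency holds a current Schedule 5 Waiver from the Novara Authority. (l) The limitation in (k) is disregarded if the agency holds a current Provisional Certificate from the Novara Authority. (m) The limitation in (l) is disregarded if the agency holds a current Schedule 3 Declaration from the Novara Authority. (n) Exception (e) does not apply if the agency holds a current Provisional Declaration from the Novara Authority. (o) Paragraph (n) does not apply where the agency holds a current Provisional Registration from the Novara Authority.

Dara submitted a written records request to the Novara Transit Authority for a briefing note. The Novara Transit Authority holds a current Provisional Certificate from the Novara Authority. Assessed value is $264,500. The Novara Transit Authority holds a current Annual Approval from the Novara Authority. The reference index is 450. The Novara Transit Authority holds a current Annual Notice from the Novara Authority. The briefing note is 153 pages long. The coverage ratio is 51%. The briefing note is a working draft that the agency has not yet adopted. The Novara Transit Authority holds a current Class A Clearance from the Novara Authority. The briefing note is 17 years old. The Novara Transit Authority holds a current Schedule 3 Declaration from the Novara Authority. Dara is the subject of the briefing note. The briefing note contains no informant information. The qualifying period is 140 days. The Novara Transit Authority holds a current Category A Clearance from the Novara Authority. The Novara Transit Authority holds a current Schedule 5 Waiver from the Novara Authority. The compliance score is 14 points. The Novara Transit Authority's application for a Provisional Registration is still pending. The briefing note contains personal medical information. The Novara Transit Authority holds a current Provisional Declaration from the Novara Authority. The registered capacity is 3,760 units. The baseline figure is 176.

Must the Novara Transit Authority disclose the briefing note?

Exception (a) fails — the briefing note contains no informant information.
Exception (b) is satisfied on its face — the reference index is 450, below the 475 limit; the briefing note contains personal medical information; a current Annual Notice is held. Turning to paragraph (f): (f) operates against (b): the qualifying period is 140 days, under the 180 days limit. So (b) is unavailable.
Exception (c)'s conditions are all satisfied: a current Category A Clearance is held; the compliance score is 14 points, less than the 15 points limit. However, paragraph (g) must be considered: (g) operates — the coverage ratio is 51%, less than the 56% limit. (c) is therefore removed.
Exception (d) is satisfied on its face — the baseline figure is 176, under the 178 limit; a current Class A Clearance is held; assessed value is $264,500, meeting the $236,000 threshold. Applying paragraphs (h)–(m): (h) would limit (d) — Dara is the subject of the briefing note — but (i) sets (h) aside: (i) applies — the record's age is 17 years, meeting the 17 years threshold. (j) is triggered (a current Annual Approval is held), but is set aside by (k): (k) operates against (j): a current Schedule 5 Waiver is held. (l) would limit (k) — a current Provisional Certificate is held — but (m) sets (l) aside: (m) operates against (l): a current Schedule 3 Declaration is held. (d) remains available.
Exception (e)'s conditions are all satisfied: the number of pages in the record is 153, below the 191 limit; the briefing note is an unadopted draft. But: (n) operates against (e): a current Provisional Declaration is held. (o), which would lift (n), does not operate here — there is no Provisional Registration in force. So (e) is unavailable.

No — exception (d) applies; the Novara Transit Authority is not required to disclose the briefing note.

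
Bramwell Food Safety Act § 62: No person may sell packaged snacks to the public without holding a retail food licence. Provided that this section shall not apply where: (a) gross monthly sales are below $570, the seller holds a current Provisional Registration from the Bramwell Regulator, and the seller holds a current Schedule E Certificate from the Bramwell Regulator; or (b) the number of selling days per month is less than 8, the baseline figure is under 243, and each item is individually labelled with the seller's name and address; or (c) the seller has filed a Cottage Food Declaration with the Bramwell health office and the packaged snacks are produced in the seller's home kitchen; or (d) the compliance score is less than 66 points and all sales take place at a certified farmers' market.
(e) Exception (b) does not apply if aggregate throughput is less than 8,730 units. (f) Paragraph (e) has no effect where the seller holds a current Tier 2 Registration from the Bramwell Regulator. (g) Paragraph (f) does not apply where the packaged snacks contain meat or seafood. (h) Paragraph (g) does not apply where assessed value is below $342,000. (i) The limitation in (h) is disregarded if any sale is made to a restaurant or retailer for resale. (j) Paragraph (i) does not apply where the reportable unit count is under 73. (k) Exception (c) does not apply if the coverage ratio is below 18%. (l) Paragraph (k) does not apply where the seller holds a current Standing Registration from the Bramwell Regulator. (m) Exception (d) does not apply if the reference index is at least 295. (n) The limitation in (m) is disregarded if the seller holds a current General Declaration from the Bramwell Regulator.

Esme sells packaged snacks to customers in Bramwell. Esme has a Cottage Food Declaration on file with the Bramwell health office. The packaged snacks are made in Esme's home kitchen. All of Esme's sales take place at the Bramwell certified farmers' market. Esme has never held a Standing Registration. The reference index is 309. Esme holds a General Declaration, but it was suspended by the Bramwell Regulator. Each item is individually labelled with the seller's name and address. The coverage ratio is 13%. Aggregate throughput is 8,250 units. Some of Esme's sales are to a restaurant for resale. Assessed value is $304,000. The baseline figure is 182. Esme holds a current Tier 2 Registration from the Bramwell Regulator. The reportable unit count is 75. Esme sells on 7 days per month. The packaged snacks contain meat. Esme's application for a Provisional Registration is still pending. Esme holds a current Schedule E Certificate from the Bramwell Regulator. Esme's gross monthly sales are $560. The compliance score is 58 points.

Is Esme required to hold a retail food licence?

Exception (a) fails — no current Provisional Registration is held.
Exception (b): the number of selling days per month is 7, less than the 8 limit; the baseline figure is 182, under the 243 limit; items are individually labelled — every condition holds. But applying paragraphs (e)–(j): (e) operates — aggregate throughput is 8,250 units, less than the 8,730 units limit. (f) would limit (e) — a current Tier 2 Registration is held — but (g) sets (f) aside: (g) operates against (f): the packaged snacks contain meat. (h) would limit (g) — assessed value is $304,000, below the $342,000 limit — but (i) sets (h) aside: (i) operates — some sales are to a restaurant for resale. (j) is not engaged (the reportable unit count is 75, not under 73), so (i) stands. (b) is therefore removed.
Exception (c) is satisfied on its face — a Cottage Food Declaration is on file; the packaged snacks are home-kitchen produced. But: (k) operates against (c): the coverage ratio is 13%, below the 18% limit. (l), which would lift (k), is not engaged — no current Standing Registration is held. So (c) is unavailable.
All of (d)'s requirements are met (the compliance score is 58 points, less than the 66 points limit; all sales are at a certified farmers' market). However, paragraphs (m)–(n) must be considered: (m) is triggered — the reference index is 309, meeting the 295 threshold. (n) is not triggered (the General Declaration is not current), so (m) stands. So (d) is unavailable.
No exception displaces § 62.

Yes — Esme must hold a retail food licence.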